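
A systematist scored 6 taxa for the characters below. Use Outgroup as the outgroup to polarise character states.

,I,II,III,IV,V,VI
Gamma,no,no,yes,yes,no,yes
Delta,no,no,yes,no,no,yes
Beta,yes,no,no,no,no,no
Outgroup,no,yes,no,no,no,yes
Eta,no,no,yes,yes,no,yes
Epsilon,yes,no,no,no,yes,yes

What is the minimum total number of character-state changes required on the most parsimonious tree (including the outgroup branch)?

Character polarity is set by the outgroup: the derived state is whichever differs from the outgroup's state, so for II, VI the derived state is 'no', and for the remaining characters it is 'yes'.
I: derived state 'yes' in Beta and Epsilon only — synapomorphy for {Beta, Epsilon}.
II (derived state 'no') is shared by all ingroup taxa — unites the whole ingroup.
III: derived state 'yes' in Delta, Eta, and Gamma only — synapomorphy for {Delta, Eta, Gamma}.
Only Eta and Gamma show the derived state 'yes' for IV, supporting them as a clade.
V (derived state 'yes') is unique to Epsilon (autapomorphy; uninformative for grouping).
VI (derived state 'no') is unique to Beta (autapomorphy; uninformative for grouping).
Most parsimonious ingroup topology: ((Beta,Epsilon),((Eta,Gamma),Delta)).
Changes per character on this tree: I: 1; II: 1; III: 1; IV: 1; V: 1; VI: 1.
Total = 6.

6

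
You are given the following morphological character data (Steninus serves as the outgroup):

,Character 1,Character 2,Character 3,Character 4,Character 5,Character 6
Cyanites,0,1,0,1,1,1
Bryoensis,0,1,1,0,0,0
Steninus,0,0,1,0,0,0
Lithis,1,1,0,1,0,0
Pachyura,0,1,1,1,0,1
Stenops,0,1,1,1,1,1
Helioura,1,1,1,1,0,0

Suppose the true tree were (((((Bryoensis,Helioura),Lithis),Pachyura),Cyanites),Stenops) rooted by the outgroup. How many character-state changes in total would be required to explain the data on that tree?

Map each character onto (((((Bryoensis,Helioura),Lithis),Pachyura),Cyanites),Stenops) (rooted by Steninus) and count the minimum state changes it requires (Fitch parsimony):
Character 1: 2; Character 2: 1; Character 3: 2; Character 4: 2; Character 5: 2; Character 6: 2.
Total tree length = 11.

11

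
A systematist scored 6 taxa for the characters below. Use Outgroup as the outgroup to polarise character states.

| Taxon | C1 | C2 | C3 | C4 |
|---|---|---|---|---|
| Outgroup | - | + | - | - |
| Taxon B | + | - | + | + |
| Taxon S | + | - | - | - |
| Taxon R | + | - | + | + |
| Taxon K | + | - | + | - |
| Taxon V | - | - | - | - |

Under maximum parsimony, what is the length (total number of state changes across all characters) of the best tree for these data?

4

Character polarity is set by the outgroup: the derived state is whichever differs from the outgroup's state, so for C2 the derived state is '-', and for the remaining characters it is '+'.
C1: derived state '+' in Taxon B, Taxon K, Taxon R, and Taxon S only — synapomorphy for {Taxon B, Taxon K, Taxon R, Taxon S}.
C2 (derived state '-') is shared by all ingroup taxa — unites the whole ingroup.
C3 (derived state '+') is shared by Taxon B, Taxon K, and Taxon R — a synapomorphy uniting that clade.
Only Taxon B and Taxon R show the derived state '+' for C4, supporting them as a clade.
Most parsimonious ingroup topology: ((((Taxon B,Taxon R),Taxon K),Taxon S),Taxon V).
Changes per character on this tree: C1: 1; C2: 1; C3: 1; C4: 1.
Total = 4.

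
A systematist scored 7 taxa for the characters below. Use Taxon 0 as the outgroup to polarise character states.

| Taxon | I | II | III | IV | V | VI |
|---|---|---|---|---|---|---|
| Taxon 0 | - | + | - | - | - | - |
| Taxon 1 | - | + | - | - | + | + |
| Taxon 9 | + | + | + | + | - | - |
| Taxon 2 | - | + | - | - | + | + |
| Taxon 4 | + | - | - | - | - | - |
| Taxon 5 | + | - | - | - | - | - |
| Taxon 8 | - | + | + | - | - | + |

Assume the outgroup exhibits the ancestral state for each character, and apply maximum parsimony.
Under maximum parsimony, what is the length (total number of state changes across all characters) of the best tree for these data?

7

Character polarity is set by the outgroup: the derived state is whichever differs from the outgroup's state, so for II the derived state is '-', and for the remaining characters it is '+'.
I: derived state '+' in Taxon 4, Taxon 5, and Taxon 9 only — synapomorphy for {Taxon 4, Taxon 5, Taxon 9}.
II: derived state '-' in Taxon 4 and Taxon 5 only — synapomorphy for {Taxon 4, Taxon 5}.
III groups Taxon 8 and Taxon 9, which is incompatible with the clades supported by the remaining characters; treating it as convergent (homoplasy) costs fewer steps than any alternative tree.
IV: derived state '+' in Taxon 9 only — an autapomorphy, so it tells us nothing about relationships among taxa.
V: derived state '+' in Taxon 1 and Taxon 2 only — synapomorphy for {Taxon 1, Taxon 2}.
VI (derived state '+') is shared by Taxon 1, Taxon 2, and Taxon 8 — a synapomorphy uniting that clade.
Most parsimonious ingroup topology: (((Taxon 1,Taxon 2),Taxon 8),(Taxon 9,(Taxon 4,Taxon 5))).
Changes per character on this tree: I: 1; II: 1; III: 2; IV: 1; V: 1; VI: 1.
Total = 7.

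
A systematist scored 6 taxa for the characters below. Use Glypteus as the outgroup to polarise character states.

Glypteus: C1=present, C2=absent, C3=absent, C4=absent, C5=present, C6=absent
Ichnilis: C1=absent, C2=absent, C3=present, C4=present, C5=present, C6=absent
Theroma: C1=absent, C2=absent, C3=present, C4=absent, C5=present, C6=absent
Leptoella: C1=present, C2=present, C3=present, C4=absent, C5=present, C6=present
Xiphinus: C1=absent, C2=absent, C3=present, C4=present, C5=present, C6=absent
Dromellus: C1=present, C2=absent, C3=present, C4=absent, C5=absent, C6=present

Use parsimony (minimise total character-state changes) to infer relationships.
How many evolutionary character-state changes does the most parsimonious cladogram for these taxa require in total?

Character polarity is set by the outgroup: the derived state is whichever differs from the outgroup's state, so for C1, C5 the derived state is 'absent', and for the remaining characters it is 'present'.
C1 (derived state 'absent') is shared by Ichnilis, Theroma, and Xiphinus — a synapomorphy uniting that clade.
C2: derived state 'present' in Leptoella only — an autapomorphy, so it tells us nothing about relationships among taxa.
All ingroup taxa share the derived state 'present' for C3; it defines the ingroup but does not resolve relationships within it.
Only Ichnilis and Xiphinus show the derived state 'present' for C4, supporting them as a clade.
C5: derived state 'absent' in Dromellus only — an autapomorphy, so it tells us nothing about relationships among taxa.
Only Dromellus and Leptoella show the derived state 'present' for C6, supporting them as a clade.
Most parsimonious ingroup topology: (((Ichnilis,Xiphinus),Theroma),(Leptoella,Dromellus)).
Changes per character on this tree: C1: 1; C2: 1; C3: 1; C4: 1; C5: 1; C6: 1.
Total = 6.

6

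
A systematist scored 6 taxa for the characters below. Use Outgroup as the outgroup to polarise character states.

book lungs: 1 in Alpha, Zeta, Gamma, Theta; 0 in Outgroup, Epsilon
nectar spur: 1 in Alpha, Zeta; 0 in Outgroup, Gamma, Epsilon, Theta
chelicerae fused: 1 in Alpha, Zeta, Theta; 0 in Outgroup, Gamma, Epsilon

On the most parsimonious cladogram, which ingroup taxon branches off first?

The outgroup has state '0' for every character, so '1' is the derived state throughout.
book lungs: derived state '1' in Alpha, Gamma, Theta, and Zeta only — synapomorphy for {Alpha, Gamma, Theta, Zeta}.
nectar spur: derived state '1' in Alpha and Zeta only — synapomorphy for {Alpha, Zeta}.
chelicerae fused: derived state '1' in Alpha, Theta, and Zeta only — synapomorphy for {Alpha, Theta, Zeta}.
Most parsimonious ingroup topology: ((((Alpha,Zeta),Theta),Gamma),Epsilon).
Epsilon is sister to the clade containing all other ingroup taxa, so it is the earliest-diverging (most basal) ingroup lineage.

Epsilon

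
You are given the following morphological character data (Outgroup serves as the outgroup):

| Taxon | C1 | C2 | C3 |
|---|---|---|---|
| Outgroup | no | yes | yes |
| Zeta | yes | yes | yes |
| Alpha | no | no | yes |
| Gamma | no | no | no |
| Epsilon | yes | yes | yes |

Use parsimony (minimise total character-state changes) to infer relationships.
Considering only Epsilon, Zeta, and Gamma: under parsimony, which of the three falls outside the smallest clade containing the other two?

Character polarity is set by the outgroup: the derived state is whichever differs from the outgroup's state, so for C2, C3 the derived state is 'no', and for the remaining characters it is 'yes'.
C1 (derived state 'yes') is shared by Epsilon and Zeta — a synapomorphy uniting that clade.
Only Alpha and Gamma show the derived state 'no' for C2, supporting them as a clade.
C3 (derived state 'no') is unique to Gamma (autapomorphy; uninformative for grouping).
Most parsimonious ingroup topology: ((Zeta,Epsilon),(Alpha,Gamma)).
Epsilon and Zeta share a more recent common ancestor with each other than either does with Gamma, so Gamma is the least closely related of the three.

Gamma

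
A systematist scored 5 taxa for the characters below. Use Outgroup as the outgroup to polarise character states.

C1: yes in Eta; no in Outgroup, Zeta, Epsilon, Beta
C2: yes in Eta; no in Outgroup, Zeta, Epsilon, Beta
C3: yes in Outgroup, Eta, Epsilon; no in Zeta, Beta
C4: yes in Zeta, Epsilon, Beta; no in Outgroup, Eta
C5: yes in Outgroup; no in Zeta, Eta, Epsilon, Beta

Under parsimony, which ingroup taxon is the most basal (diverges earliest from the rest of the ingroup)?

Eta

Character polarity is set by the outgroup: the derived state is whichever differs from the outgroup's state, so for C3, C5 the derived state is 'no', and for the remaining characters it is 'yes'.
C1: derived state 'yes' in Eta only — an autapomorphy, so it tells us nothing about relationships among taxa.
C2: derived state 'yes' in Eta only — an autapomorphy, so it tells us nothing about relationships among taxa.
Only Beta and Zeta show the derived state 'no' for C3, supporting them as a clade.
Only Beta, Epsilon, and Zeta show the derived state 'yes' for C4, supporting them as a clade.
C5 (derived state 'no') is shared by all ingroup taxa — unites the whole ingroup.
Most parsimonious ingroup topology: (((Zeta,Beta),Epsilon),Eta).
Eta is sister to the clade containing all other ingroup taxa, so it is the earliest-diverging (most basal) ingroup lineage.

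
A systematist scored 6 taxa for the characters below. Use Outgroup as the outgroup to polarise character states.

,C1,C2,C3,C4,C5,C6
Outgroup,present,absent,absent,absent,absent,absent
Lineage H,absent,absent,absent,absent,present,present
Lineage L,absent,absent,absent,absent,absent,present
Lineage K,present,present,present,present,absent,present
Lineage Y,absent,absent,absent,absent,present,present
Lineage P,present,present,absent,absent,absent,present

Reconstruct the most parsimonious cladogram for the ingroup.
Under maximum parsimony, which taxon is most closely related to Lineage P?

Character polarity is set by the outgroup: the derived state is whichever differs from the outgroup's state, so for C1 the derived state is 'absent', and for the remaining characters it is 'present'.
C1: derived state 'absent' in Lineage H, Lineage L, and Lineage Y only — synapomorphy for {Lineage H, Lineage L, Lineage Y}.
C2 (derived state 'present') is shared by Lineage K and Lineage P — a synapomorphy uniting that clade.
C3 (derived state 'present') is unique to Lineage K (autapomorphy; uninformative for grouping).
C4: derived state 'present' in Lineage K only — an autapomorphy, so it tells us nothing about relationships among taxa.
Only Lineage H and Lineage Y show the derived state 'present' for C5, supporting them as a clade.
All ingroup taxa share the derived state 'present' for C6; it defines the ingroup but does not resolve relationships within it.
Most parsimonious ingroup topology: (((Lineage H,Lineage Y),Lineage L),(Lineage K,Lineage P)).
Lineage P and Lineage K form a cherry on this tree, so they are sister taxa.

Lineage K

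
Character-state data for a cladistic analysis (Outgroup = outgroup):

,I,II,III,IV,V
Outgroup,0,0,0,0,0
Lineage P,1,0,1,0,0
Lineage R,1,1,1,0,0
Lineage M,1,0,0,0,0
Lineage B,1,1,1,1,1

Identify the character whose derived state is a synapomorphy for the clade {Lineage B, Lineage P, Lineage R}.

The outgroup has state '0' for every character, so '1' is the derived state throughout.
All ingroup taxa share the derived state '1' for I; it defines the ingroup but does not resolve relationships within it.
Only Lineage B and Lineage R show the derived state '1' for II, supporting them as a clade.
Only Lineage B, Lineage P, and Lineage R show the derived state '1' for III, supporting them as a clade.
IV (derived state '1') is unique to Lineage B (autapomorphy; uninformative for grouping).
V (derived state '1') is unique to Lineage B (autapomorphy; uninformative for grouping).
Most parsimonious ingroup topology: ((Lineage P,(Lineage R,Lineage B)),Lineage M).
The clade {Lineage B, Lineage P, Lineage R} is supported by III: its derived state '1' occurs in exactly those taxa and in no other taxon (including the outgroup).

III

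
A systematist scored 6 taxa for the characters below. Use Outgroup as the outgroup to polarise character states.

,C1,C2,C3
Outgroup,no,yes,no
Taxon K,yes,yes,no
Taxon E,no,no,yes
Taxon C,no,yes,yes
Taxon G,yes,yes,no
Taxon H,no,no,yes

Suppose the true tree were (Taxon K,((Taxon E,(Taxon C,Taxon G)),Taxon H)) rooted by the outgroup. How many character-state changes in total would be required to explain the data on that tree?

Map each character onto (Taxon K,((Taxon E,(Taxon C,Taxon G)),Taxon H)) (rooted by Outgroup) and count the minimum state changes it requires (Fitch parsimony):
C1: 2; C2: 2; C3: 2.
Total tree length = 6.

6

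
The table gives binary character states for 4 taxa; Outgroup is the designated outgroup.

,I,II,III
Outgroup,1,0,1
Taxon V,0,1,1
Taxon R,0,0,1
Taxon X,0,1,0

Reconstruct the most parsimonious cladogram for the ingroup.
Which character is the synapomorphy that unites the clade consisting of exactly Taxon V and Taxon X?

Character polarity is set by the outgroup: the derived state is whichever differs from the outgroup's state, so for I, III the derived state is '0', and for the remaining characters it is '1'.
I (derived state '0') is shared by all ingroup taxa — unites the whole ingroup.
Only Taxon V and Taxon X show the derived state '1' for II, supporting them as a clade.
III: derived state '0' in Taxon X only — an autapomorphy, so it tells us nothing about relationships among taxa.
Most parsimonious ingroup topology: ((Taxon V,Taxon X),Taxon R).
The clade {Taxon V, Taxon X} is supported by II: its derived state '1' occurs in exactly those taxa and in no other taxon (including the outgroup).

II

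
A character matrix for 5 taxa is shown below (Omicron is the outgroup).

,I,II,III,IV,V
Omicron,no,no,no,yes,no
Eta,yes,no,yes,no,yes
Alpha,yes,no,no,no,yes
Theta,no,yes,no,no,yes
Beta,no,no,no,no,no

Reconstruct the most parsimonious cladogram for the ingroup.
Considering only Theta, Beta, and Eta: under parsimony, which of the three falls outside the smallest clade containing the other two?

Character polarity is set by the outgroup: the derived state is whichever differs from the outgroup's state, so for IV the derived state is 'no', and for the remaining characters it is 'yes'.
I (derived state 'yes') is shared by Alpha and Eta — a synapomorphy uniting that clade.
II (derived state 'yes') is unique to Theta (autapomorphy; uninformative for grouping).
III (derived state 'yes') is unique to Eta (autapomorphy; uninformative for grouping).
IV (derived state 'no') is shared by all ingroup taxa — unites the whole ingroup.
V: derived state 'yes' in Alpha, Eta, and Theta only — synapomorphy for {Alpha, Eta, Theta}.
Most parsimonious ingroup topology: (((Eta,Alpha),Theta),Beta).
Eta and Theta share a more recent common ancestor with each other than either does with Beta, so Beta is the least closely related of the three.

Beta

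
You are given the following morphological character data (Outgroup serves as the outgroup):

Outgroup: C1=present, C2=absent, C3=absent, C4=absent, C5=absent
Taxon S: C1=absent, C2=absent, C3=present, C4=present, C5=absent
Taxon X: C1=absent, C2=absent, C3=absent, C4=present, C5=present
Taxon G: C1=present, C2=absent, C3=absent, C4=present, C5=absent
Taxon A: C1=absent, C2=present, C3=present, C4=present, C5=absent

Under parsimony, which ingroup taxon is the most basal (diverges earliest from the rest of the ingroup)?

Taxon G

Character polarity is set by the outgroup: the derived state is whichever differs from the outgroup's state, so for C1 the derived state is 'absent', and for the remaining characters it is 'present'.
C1: derived state 'absent' in Taxon A, Taxon S, and Taxon X only — synapomorphy for {Taxon A, Taxon S, Taxon X}.
C2: derived state 'present' in Taxon A only — an autapomorphy, so it tells us nothing about relationships among taxa.
C3: derived state 'present' in Taxon A and Taxon S only — synapomorphy for {Taxon A, Taxon S}.
C4 (derived state 'present') is shared by all ingroup taxa — unites the whole ingroup.
C5: derived state 'present' in Taxon X only — an autapomorphy, so it tells us nothing about relationships among taxa.
Most parsimonious ingroup topology: (((Taxon S,Taxon A),Taxon X),Taxon G).
Taxon G is sister to the clade containing all other ingroup taxa, so it is the earliest-diverging (most basal) ingroup lineage.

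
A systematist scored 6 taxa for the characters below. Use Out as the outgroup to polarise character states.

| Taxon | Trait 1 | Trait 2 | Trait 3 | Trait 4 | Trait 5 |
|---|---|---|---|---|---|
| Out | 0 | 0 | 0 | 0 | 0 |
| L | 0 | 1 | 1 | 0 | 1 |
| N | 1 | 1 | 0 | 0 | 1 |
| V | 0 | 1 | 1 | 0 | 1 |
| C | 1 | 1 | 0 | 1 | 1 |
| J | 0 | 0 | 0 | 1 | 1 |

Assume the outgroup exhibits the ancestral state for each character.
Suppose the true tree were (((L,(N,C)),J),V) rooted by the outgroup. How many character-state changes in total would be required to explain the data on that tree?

Map each character onto (((L,(N,C)),J),V) (rooted by Out) and count the minimum state changes it requires (Fitch parsimony):
Trait 1: 1; Trait 2: 2; Trait 3: 2; Trait 4: 2; Trait 5: 1.
Total tree length = 8.

8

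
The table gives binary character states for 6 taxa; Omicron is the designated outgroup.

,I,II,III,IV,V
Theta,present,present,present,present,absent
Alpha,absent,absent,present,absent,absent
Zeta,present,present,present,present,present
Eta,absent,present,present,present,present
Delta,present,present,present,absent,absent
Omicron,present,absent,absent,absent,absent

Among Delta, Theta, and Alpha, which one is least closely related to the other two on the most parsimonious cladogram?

Alpha

Character polarity is set by the outgroup: the derived state is whichever differs from the outgroup's state, so for I the derived state is 'absent', and for the remaining characters it is 'present'.
I groups Alpha and Eta, which is incompatible with the clades supported by the remaining characters; treating it as convergent (homoplasy) costs fewer steps than any alternative tree.
II (derived state 'present') is shared by Delta, Eta, Theta, and Zeta — a synapomorphy uniting that clade.
All ingroup taxa share the derived state 'present' for III; it defines the ingroup but does not resolve relationships within it.
IV: derived state 'present' in Eta, Theta, and Zeta only — synapomorphy for {Eta, Theta, Zeta}.
V (derived state 'present') is shared by Eta and Zeta — a synapomorphy uniting that clade.
Most parsimonious ingroup topology: ((Delta,((Eta,Zeta),Theta)),Alpha).
Delta and Theta share a more recent common ancestor with each other than either does with Alpha, so Alpha is the least closely related of the three.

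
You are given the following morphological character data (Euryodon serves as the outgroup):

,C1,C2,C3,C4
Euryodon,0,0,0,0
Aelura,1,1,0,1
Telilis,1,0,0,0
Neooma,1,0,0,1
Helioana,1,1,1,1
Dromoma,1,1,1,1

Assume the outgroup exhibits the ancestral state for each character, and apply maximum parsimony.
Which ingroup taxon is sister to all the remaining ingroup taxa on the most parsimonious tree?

The outgroup has state '0' for every character, so '1' is the derived state throughout.
All ingroup taxa share the derived state '1' for C1; it defines the ingroup but does not resolve relationships within it.
Only Aelura, Dromoma, and Helioana show the derived state '1' for C2, supporting them as a clade.
C3: derived state '1' in Dromoma and Helioana only — synapomorphy for {Dromoma, Helioana}.
C4 (derived state '1') is shared by Aelura, Dromoma, Helioana, and Neooma — a synapomorphy uniting that clade.
Most parsimonious ingroup topology: (((Aelura,(Helioana,Dromoma)),Neooma),Telilis).
Telilis is sister to the clade containing all other ingroup taxa, so it is the earliest-diverging (most basal) ingroup lineage.

Telilis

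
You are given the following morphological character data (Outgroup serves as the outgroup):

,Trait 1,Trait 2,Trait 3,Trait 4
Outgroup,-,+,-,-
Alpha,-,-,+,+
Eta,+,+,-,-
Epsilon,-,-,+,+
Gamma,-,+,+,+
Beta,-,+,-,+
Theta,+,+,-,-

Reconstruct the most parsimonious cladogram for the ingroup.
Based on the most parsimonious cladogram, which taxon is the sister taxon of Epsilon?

Character polarity is set by the outgroup: the derived state is whichever differs from the outgroup's state, so for Trait 2 the derived state is '-', and for the remaining characters it is '+'.
Trait 1: derived state '+' in Eta and Theta only — synapomorphy for {Eta, Theta}.
Trait 2 (derived state '-') is shared by Alpha and Epsilon — a synapomorphy uniting that clade.
Trait 3 (derived state '+') is shared by Alpha, Epsilon, and Gamma — a synapomorphy uniting that clade.
Trait 4: derived state '+' in Alpha, Beta, Epsilon, and Gamma only — synapomorphy for {Alpha, Beta, Epsilon, Gamma}.
Most parsimonious ingroup topology: ((((Alpha,Epsilon),Gamma),Beta),(Eta,Theta)).
Epsilon and Alpha form a cherry on this tree, so they are sister taxa.

Alpha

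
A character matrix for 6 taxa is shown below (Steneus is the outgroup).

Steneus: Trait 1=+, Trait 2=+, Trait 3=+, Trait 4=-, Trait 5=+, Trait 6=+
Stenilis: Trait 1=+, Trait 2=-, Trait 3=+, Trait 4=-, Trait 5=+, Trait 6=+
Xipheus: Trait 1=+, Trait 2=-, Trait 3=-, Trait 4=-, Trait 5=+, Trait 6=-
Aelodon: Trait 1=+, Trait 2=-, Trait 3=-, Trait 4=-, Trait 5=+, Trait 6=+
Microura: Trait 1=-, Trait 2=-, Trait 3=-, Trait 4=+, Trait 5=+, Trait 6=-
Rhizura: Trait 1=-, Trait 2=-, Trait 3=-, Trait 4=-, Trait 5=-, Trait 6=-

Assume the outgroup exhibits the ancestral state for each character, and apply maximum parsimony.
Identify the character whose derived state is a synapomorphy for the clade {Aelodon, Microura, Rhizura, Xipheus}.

Trait 3

Character polarity is set by the outgroup: the derived state is whichever differs from the outgroup's state, so for Trait 1, Trait 2, Trait 3, Trait 5, Trait 6 the derived state is '-', and for the remaining characters it is '+'.
Only Microura and Rhizura show the derived state '-' for Trait 1, supporting them as a clade.
Trait 2 (derived state '-') is shared by all ingroup taxa — unites the whole ingroup.
Trait 3: derived state '-' in Aelodon, Microura, Rhizura, and Xipheus only — synapomorphy for {Aelodon, Microura, Rhizura, Xipheus}.
Trait 4: derived state '+' in Microura only — an autapomorphy, so it tells us nothing about relationships among taxa.
Trait 5 (derived state '-') is unique to Rhizura (autapomorphy; uninformative for grouping).
Only Microura, Rhizura, and Xipheus show the derived state '-' for Trait 6, supporting them as a clade.
Most parsimonious ingroup topology: (Stenilis,((Xipheus,(Microura,Rhizura)),Aelodon)).
The clade {Aelodon, Microura, Rhizura, Xipheus} is supported by Trait 3: its derived state '-' occurs in exactly those taxa and in no other taxon (including the outgroup).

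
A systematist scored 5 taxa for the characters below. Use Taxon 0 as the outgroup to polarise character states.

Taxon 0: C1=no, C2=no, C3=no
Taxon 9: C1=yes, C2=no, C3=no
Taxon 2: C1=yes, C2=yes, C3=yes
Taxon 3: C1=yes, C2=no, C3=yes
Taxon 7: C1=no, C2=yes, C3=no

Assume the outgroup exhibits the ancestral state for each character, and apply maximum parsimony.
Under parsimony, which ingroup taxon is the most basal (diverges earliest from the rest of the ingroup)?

The outgroup has state 'no' for every character, so 'yes' is the derived state throughout.
C1: derived state 'yes' in Taxon 2, Taxon 3, and Taxon 9 only — synapomorphy for {Taxon 2, Taxon 3, Taxon 9}.
C2 (state 'yes') occurs in Taxon 2 and Taxon 7 but conflicts with the nesting implied by the other characters — most parsimoniously interpreted as homoplasy.
C3: derived state 'yes' in Taxon 2 and Taxon 3 only — synapomorphy for {Taxon 2, Taxon 3}.
Most parsimonious ingroup topology: ((Taxon 9,(Taxon 2,Taxon 3)),Taxon 7).
Taxon 7 is sister to the clade containing all other ingroup taxa, so it is the earliest-diverging (most basal) ingroup lineage.

Taxon 7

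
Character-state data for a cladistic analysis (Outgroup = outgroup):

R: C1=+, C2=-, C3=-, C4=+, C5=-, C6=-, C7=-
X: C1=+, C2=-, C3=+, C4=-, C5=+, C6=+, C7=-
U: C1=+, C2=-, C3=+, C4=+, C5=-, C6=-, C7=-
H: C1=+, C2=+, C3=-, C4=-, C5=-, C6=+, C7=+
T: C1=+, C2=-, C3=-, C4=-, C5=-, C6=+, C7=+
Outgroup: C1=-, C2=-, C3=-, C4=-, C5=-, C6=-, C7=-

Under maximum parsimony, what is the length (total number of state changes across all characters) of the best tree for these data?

The outgroup has state '-' for every character, so '+' is the derived state throughout.
C1 (derived state '+') is shared by all ingroup taxa — unites the whole ingroup.
C2 (derived state '+') is unique to H (autapomorphy; uninformative for grouping).
C3 groups U and X, which is incompatible with the clades supported by the remaining characters; treating it as convergent (homoplasy) costs fewer steps than any alternative tree.
C4: derived state '+' in R and U only — synapomorphy for {R, U}.
C5: derived state '+' in X only — an autapomorphy, so it tells us nothing about relationships among taxa.
Only H, T, and X show the derived state '+' for C6, supporting them as a clade.
Only H and T show the derived state '+' for C7, supporting them as a clade.
Most parsimonious ingroup topology: (((H,T),X),(U,R)).
Changes per character on this tree: C1: 1; C2: 1; C3: 2; C4: 1; C5: 1; C6: 1; C7: 1.
Total = 8.

8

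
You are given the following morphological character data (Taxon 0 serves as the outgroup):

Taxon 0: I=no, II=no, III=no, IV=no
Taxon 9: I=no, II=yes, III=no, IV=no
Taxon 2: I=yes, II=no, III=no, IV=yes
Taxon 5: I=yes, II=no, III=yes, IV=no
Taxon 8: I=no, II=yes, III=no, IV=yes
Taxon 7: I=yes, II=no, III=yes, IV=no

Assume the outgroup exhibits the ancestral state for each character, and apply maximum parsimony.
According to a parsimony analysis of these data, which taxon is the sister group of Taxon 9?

The outgroup has state 'no' for every character, so 'yes' is the derived state throughout.
Only Taxon 2, Taxon 5, and Taxon 7 show the derived state 'yes' for I, supporting them as a clade.
Only Taxon 8 and Taxon 9 show the derived state 'yes' for II, supporting them as a clade.
III: derived state 'yes' in Taxon 5 and Taxon 7 only — synapomorphy for {Taxon 5, Taxon 7}.
IV (state 'yes') occurs in Taxon 2 and Taxon 8 but conflicts with the nesting implied by the other characters — most parsimoniously interpreted as homoplasy.
Most parsimonious ingroup topology: ((Taxon 9,Taxon 8),(Taxon 2,(Taxon 5,Taxon 7))).
Taxon 9 and Taxon 8 form a cherry on this tree, so they are sister taxa.

Taxon 8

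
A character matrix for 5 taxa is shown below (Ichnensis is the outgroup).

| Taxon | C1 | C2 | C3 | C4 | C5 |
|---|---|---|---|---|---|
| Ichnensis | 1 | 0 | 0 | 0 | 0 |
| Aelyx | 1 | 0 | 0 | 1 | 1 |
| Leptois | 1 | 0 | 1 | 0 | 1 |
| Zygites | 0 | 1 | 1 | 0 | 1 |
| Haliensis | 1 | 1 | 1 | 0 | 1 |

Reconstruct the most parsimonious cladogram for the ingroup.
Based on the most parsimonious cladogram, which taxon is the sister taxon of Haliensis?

Zygites

Character polarity is set by the outgroup: the derived state is whichever differs from the outgroup's state, so for C1 the derived state is '0', and for the remaining characters it is '1'.
C1 (derived state '0') is unique to Zygites (autapomorphy; uninformative for grouping).
C2: derived state '1' in Haliensis and Zygites only — synapomorphy for {Haliensis, Zygites}.
C3 (derived state '1') is shared by Haliensis, Leptois, and Zygites — a synapomorphy uniting that clade.
C4: derived state '1' in Aelyx only — an autapomorphy, so it tells us nothing about relationships among taxa.
All ingroup taxa share the derived state '1' for C5; it defines the ingroup but does not resolve relationships within it.
Most parsimonious ingroup topology: (Aelyx,(Leptois,(Zygites,Haliensis))).
Haliensis and Zygites form a cherry on this tree, so they are sister taxa.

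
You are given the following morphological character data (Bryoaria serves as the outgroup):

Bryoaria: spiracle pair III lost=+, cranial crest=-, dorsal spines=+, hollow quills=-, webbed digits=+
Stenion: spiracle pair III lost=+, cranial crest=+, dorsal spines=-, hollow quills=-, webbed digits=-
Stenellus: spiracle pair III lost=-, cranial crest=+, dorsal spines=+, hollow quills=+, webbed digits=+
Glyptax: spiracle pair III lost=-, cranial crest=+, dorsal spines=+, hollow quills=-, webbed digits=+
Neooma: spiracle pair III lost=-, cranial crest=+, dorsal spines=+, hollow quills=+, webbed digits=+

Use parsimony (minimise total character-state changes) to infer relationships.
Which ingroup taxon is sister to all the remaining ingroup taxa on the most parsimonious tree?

Stenion

Character polarity is set by the outgroup: the derived state is whichever differs from the outgroup's state, so for spiracle pair III lost, dorsal spines, webbed digits the derived state is '-', and for the remaining characters it is '+'.
spiracle pair III lost: derived state '-' in Glyptax, Neooma, and Stenellus only — synapomorphy for {Glyptax, Neooma, Stenellus}.
cranial crest (derived state '+') is shared by all ingroup taxa — unites the whole ingroup.
dorsal spines: derived state '-' in Stenion only — an autapomorphy, so it tells us nothing about relationships among taxa.
hollow quills (derived state '+') is shared by Neooma and Stenellus — a synapomorphy uniting that clade.
webbed digits: derived state '-' in Stenion only — an autapomorphy, so it tells us nothing about relationships among taxa.
Most parsimonious ingroup topology: (Stenion,((Stenellus,Neooma),Glyptax)).
Stenion is sister to the clade containing all other ingroup taxa, so it is the earliest-diverging (most basal) ingroup lineage.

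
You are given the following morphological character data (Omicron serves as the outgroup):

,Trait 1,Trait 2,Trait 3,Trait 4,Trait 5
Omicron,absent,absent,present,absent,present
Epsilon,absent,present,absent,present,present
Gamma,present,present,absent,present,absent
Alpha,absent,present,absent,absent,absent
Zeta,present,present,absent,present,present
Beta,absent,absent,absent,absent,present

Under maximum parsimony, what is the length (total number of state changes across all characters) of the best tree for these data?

Character polarity is set by the outgroup: the derived state is whichever differs from the outgroup's state, so for Trait 3, Trait 5 the derived state is 'absent', and for the remaining characters it is 'present'.
Trait 1 (derived state 'present') is shared by Gamma and Zeta — a synapomorphy uniting that clade.
Trait 2: derived state 'present' in Alpha, Epsilon, Gamma, and Zeta only — synapomorphy for {Alpha, Epsilon, Gamma, Zeta}.
Trait 3 (derived state 'absent') is shared by all ingroup taxa — unites the whole ingroup.
Only Epsilon, Gamma, and Zeta show the derived state 'present' for Trait 4, supporting them as a clade.
Trait 5 (state 'absent') occurs in Alpha and Gamma but conflicts with the nesting implied by the other characters — most parsimoniously interpreted as homoplasy.
Most parsimonious ingroup topology: (((Epsilon,(Gamma,Zeta)),Alpha),Beta).
Changes per character on this tree: Trait 1: 1; Trait 2: 1; Trait 3: 1; Trait 4: 1; Trait 5: 2.
Total = 6.

6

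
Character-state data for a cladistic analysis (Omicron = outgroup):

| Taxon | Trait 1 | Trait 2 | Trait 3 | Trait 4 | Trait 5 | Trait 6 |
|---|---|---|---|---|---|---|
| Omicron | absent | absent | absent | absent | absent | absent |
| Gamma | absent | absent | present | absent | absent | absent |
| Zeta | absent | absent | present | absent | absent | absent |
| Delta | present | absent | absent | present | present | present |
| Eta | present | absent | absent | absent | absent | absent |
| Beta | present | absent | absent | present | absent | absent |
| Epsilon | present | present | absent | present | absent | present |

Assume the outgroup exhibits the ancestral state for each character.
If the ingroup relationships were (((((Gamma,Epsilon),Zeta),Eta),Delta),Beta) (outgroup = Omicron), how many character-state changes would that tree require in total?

Map each character onto (((((Gamma,Epsilon),Zeta),Eta),Delta),Beta) (rooted by Omicron) and count the minimum state changes it requires (Fitch parsimony):
Trait 1: 3; Trait 2: 1; Trait 3: 2; Trait 4: 3; Trait 5: 1; Trait 6: 2.
Total tree length = 12.

12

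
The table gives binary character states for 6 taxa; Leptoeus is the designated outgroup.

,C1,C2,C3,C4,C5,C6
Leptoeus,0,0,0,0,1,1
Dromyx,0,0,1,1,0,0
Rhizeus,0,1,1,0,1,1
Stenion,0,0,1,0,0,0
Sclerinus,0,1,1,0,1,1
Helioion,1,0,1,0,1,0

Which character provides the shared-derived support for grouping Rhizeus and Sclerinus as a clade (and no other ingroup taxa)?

C2

Character polarity is set by the outgroup: the derived state is whichever differs from the outgroup's state, so for C5, C6 the derived state is '0', and for the remaining characters it is '1'.
C1 (derived state '1') is unique to Helioion (autapomorphy; uninformative for grouping).
Only Rhizeus and Sclerinus show the derived state '1' for C2, supporting them as a clade.
C3 (derived state '1') is shared by all ingroup taxa — unites the whole ingroup.
C4 (derived state '1') is unique to Dromyx (autapomorphy; uninformative for grouping).
C5 (derived state '0') is shared by Dromyx and Stenion — a synapomorphy uniting that clade.
Only Dromyx, Helioion, and Stenion show the derived state '0' for C6, supporting them as a clade.
Most parsimonious ingroup topology: (((Dromyx,Stenion),Helioion),(Rhizeus,Sclerinus)).
The clade {Rhizeus, Sclerinus} is supported by C2: its derived state '1' occurs in exactly those taxa and in no other taxon (including the outgroup).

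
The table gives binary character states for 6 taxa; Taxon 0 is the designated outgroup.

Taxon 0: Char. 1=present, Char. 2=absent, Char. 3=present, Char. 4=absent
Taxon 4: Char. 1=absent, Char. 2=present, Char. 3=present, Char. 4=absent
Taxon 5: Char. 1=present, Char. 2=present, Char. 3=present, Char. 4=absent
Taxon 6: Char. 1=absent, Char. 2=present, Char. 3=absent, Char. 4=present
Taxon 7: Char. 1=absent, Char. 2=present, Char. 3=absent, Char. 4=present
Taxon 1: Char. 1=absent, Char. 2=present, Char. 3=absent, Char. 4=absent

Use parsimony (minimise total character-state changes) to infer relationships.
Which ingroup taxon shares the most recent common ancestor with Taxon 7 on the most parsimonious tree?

Taxon 6

Character polarity is set by the outgroup: the derived state is whichever differs from the outgroup's state, so for Char. 1, Char. 3 the derived state is 'absent', and for the remaining characters it is 'present'.
Only Taxon 1, Taxon 4, Taxon 6, and Taxon 7 show the derived state 'absent' for Char. 1, supporting them as a clade.
Char. 2 (derived state 'present') is shared by all ingroup taxa — unites the whole ingroup.
Char. 3 (derived state 'absent') is shared by Taxon 1, Taxon 6, and Taxon 7 — a synapomorphy uniting that clade.
Char. 4 (derived state 'present') is shared by Taxon 6 and Taxon 7 — a synapomorphy uniting that clade.
Most parsimonious ingroup topology: ((((Taxon 6,Taxon 7),Taxon 1),Taxon 4),Taxon 5).
Taxon 7 and Taxon 6 form a cherry on this tree, so they are sister taxa.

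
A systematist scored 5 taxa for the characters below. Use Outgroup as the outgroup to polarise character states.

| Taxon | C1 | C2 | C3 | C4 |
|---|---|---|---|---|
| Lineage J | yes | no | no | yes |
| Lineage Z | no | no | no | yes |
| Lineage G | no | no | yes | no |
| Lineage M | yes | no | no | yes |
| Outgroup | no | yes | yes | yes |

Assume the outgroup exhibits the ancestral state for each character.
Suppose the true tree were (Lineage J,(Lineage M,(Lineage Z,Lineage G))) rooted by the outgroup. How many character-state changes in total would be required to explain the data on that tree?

6

Map each character onto (Lineage J,(Lineage M,(Lineage Z,Lineage G))) (rooted by Outgroup) and count the minimum state changes it requires (Fitch parsimony):
C1: 2; C2: 1; C3: 2; C4: 1.
Total tree length = 6.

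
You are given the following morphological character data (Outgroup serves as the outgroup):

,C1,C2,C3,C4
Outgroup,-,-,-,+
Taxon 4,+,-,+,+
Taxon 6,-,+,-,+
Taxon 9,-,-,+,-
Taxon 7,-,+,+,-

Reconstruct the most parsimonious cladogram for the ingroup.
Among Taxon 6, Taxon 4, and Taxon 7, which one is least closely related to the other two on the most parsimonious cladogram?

Taxon 6

Character polarity is set by the outgroup: the derived state is whichever differs from the outgroup's state, so for C4 the derived state is '-', and for the remaining characters it is '+'.
C1 (derived state '+') is unique to Taxon 4 (autapomorphy; uninformative for grouping).
C2 (state '+') occurs in Taxon 6 and Taxon 7 but conflicts with the nesting implied by the other characters — most parsimoniously interpreted as homoplasy.
C3: derived state '+' in Taxon 4, Taxon 7, and Taxon 9 only — synapomorphy for {Taxon 4, Taxon 7, Taxon 9}.
Only Taxon 7 and Taxon 9 show the derived state '-' for C4, supporting them as a clade.
Most parsimonious ingroup topology: ((Taxon 4,(Taxon 9,Taxon 7)),Taxon 6).
Taxon 4 and Taxon 7 share a more recent common ancestor with each other than either does with Taxon 6, so Taxon 6 is the least closely related of the three.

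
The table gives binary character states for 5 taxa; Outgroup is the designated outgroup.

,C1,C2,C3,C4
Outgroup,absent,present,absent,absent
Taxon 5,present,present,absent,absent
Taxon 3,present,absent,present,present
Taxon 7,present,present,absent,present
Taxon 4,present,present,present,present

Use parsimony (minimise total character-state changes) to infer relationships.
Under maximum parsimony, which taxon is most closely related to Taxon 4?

Character polarity is set by the outgroup: the derived state is whichever differs from the outgroup's state, so for C2 the derived state is 'absent', and for the remaining characters it is 'present'.
All ingroup taxa share the derived state 'present' for C1; it defines the ingroup but does not resolve relationships within it.
C2 (derived state 'absent') is unique to Taxon 3 (autapomorphy; uninformative for grouping).
C3 (derived state 'present') is shared by Taxon 3 and Taxon 4 — a synapomorphy uniting that clade.
C4 (derived state 'present') is shared by Taxon 3, Taxon 4, and Taxon 7 — a synapomorphy uniting that clade.
Most parsimonious ingroup topology: ((Taxon 7,(Taxon 3,Taxon 4)),Taxon 5).
Taxon 4 and Taxon 3 form a cherry on this tree, so they are sister taxa.

Taxon 3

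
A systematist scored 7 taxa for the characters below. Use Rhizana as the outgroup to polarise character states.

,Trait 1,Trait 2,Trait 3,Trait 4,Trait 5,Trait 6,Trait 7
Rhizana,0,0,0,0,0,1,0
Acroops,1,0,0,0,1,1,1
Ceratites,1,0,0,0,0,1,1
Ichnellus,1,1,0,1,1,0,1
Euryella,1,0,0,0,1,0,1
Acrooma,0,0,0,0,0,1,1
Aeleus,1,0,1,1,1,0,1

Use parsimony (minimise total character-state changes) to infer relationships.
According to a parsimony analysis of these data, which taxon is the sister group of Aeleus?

Ichnellus

Character polarity is set by the outgroup: the derived state is whichever differs from the outgroup's state, so for Trait 6 the derived state is '0', and for the remaining characters it is '1'.
Only Acroops, Aeleus, Ceratites, Euryella, and Ichnellus show the derived state '1' for Trait 1, supporting them as a clade.
Trait 2 (derived state '1') is unique to Ichnellus (autapomorphy; uninformative for grouping).
Trait 3 (derived state '1') is unique to Aeleus (autapomorphy; uninformative for grouping).
Trait 4 (derived state '1') is shared by Aeleus and Ichnellus — a synapomorphy uniting that clade.
Trait 5 (derived state '1') is shared by Acroops, Aeleus, Euryella, and Ichnellus — a synapomorphy uniting that clade.
Only Aeleus, Euryella, and Ichnellus show the derived state '0' for Trait 6, supporting them as a clade.
Trait 7 (derived state '1') is shared by all ingroup taxa — unites the whole ingroup.
Most parsimonious ingroup topology: (((Acroops,((Ichnellus,Aeleus),Euryella)),Ceratites),Acrooma).
Aeleus and Ichnellus form a cherry on this tree, so they are sister taxa.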